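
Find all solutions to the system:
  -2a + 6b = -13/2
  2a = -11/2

a = -11/4, b = -2

Row-reduce the augmented matrix:
R1 ← R1 / (-2).
R2 ← R2 − 2·R1.
R2 ← R2 / (6).
R1 ← R1 + 3·R2.
Reading off the reduced rows gives a = -11/4, b = -2.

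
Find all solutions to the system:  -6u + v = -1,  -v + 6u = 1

infinitely many solutions

Row-reduce:
R1 ← R1 / (-6).
R2 ← R2 − 6·R1.
Rank is 1 with 2 unknowns, leaving v free.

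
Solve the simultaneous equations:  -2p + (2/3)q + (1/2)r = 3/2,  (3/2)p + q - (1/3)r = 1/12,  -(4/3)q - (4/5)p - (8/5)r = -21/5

p = 0, q = 3/4, r = 2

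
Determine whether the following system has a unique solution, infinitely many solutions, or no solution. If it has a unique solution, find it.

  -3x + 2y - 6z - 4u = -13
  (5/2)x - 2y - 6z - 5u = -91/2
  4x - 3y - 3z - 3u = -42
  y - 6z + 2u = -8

Row-reduce:
R1 ← R1 / (-3).
R2 ← R2 − 5/2·R1.
R3 ← R3 − 4·R1.
R2 ← R2 / (-1/3).
R1 ← R1 + 2/3·R2.
R3 ← R3 + 1/3·R2.
R4 ← R4 − 1·R2.
Swap R3 and R4.
R3 ← R3 / (-39).
R1 ← R1 − 24·R3.
R2 ← R2 − 33·R3.
Row 4 reduces to 0 = -3, a contradiction. The system is inconsistent.

no solution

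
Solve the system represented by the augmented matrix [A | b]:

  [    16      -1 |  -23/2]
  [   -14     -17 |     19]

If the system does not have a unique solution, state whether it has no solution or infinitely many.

Row-reduce the augmented matrix:
R1 ← R1 / (16).
R2 ← R2 + 14·R1.
R2 ← R2 / (-143/8).
R1 ← R1 + 1/16·R2.
Reading off the reduced rows gives x_1 = -3/4, x_2 = -1/2.

x_1 = -3/4, x_2 = -1/2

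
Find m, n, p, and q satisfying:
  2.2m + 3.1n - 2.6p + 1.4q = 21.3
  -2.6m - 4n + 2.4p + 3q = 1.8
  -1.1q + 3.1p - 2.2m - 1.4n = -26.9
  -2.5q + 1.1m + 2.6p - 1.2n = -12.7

m = 6, n = -3, p = -4, q = 5

Row-reduce the augmented matrix:
R1 ← R1 / (11/5).
R2 ← R2 + 13/5·R1.
R3 ← R3 + 11/5·R1.
R4 ← R4 − 11/10·R1.
R2 ← R2 / (-37/110).
R1 ← R1 − 31/22·R2.
R3 ← R3 − 17/10·R2.
R4 ← R4 + 11/4·R2.
R3 ← R3 / (-29/10).
R1 ← R1 + 4·R3.
R2 ← R2 − 2·R3.
R4 ← R4 − 47/5·R3.
R4 ← R4 / (192977/5365).
R1 ← R1 + 13655/1073·R4.
R2 ← R2 − 2782/1073·R4.
R3 ← R3 + 8815/1073·R4.
Reading off the reduced rows gives m = 6, n = -3, p = -4, q = 5.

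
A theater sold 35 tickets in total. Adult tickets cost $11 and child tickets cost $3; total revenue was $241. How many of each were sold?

Let a = adult tickets, c = child tickets.
  a + c = 35
  11a + 3c = 241
From equation 1: a = 35 − c.
Substitute into equation 2 and solve: c = 18.
Then a = 17.

adult tickets: 17, child tickets: 18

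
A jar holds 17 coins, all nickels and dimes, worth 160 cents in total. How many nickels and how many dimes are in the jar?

nickels: 2, dimes: 15

Let n = nickels, d = dimes.
  n + d = 17
  5n + 10d = 160
Row-reduce the augmented matrix:
R2 ← R2 − 5·R1.
R2 ← R2 / (5).
R1 ← R1 − 1·R2.
Reading off the reduced rows gives n = 2, d = 15.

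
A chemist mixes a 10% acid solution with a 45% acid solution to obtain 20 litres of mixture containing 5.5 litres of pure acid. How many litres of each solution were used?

litres of solution A: 10, litres of solution B: 10

Let a = litres of solution A, b = litres of solution B.
  a + b = 20
  (1/10)a + (9/20)b = 11/2
Row-reduce the augmented matrix:
R2 ← R2 − 1/10·R1.
R2 ← R2 / (7/20).
R1 ← R1 − 1·R2.
Reading off the reduced rows gives a = 10, b = 10.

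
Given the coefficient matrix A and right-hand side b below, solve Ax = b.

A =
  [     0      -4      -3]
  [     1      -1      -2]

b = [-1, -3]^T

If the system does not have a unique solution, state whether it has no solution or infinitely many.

infinitely many solutions

Row-reduce:
Swap R1 and R2.
R2 ← R2 / (-4).
R1 ← R1 + 1·R2.
Rank is 2 with 3 unknowns, leaving x_3 free.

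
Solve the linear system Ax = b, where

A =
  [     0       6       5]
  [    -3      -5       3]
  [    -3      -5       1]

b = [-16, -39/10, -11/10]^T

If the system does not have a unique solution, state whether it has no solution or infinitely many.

x_1 = 12/5, x_2 = -3/2, x_3 = -7/5

Row-reduce the augmented matrix:
Swap R1 and R2.
R1 ← R1 / (-3).
R3 ← R3 + 3·R1.
R2 ← R2 / (6).
R1 ← R1 − 5/3·R2.
R3 ← R3 / (-2).
R1 ← R1 + 43/18·R3.
R2 ← R2 − 5/6·R3.
Reading off the reduced rows gives x_1 = 12/5, x_2 = -3/2, x_3 = -7/5.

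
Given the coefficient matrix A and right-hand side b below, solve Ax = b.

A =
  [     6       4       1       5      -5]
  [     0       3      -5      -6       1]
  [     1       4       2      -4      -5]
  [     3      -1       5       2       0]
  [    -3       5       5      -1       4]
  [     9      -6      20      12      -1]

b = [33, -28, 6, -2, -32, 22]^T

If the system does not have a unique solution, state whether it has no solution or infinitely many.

Row-reduce the augmented matrix:
R1 ← R1 / (6).
R3 ← R3 − 1·R1.
R4 ← R4 − 3·R1.
R5 ← R5 + 3·R1.
R6 ← R6 − 9·R1.
R2 ← R2 / (3).
R1 ← R1 − 2/3·R2.
R3 ← R3 − 10/3·R2.
R4 ← R4 + 3·R2.
R5 ← R5 − 7·R2.
R6 ← R6 + 12·R2.
R3 ← R3 / (133/18).
R1 ← R1 − 23/18·R3.
R2 ← R2 + 5/3·R3.
R4 ← R4 + 1/2·R3.
R5 ← R5 − 103/6·R3.
R6 ← R6 + 3/2·R3.
R4 ← R4 / (-848/133).
R1 ← R1 − 246/133·R4.
R2 ← R2 + 211/133·R4.
R3 ← R3 − 33/133·R4.
R5 ← R5 − 1495/133·R4.
R6 ← R6 + 2544/133·R4.
R5 ← R5 / (7195/424).
R1 ← R1 − 163/212·R5.
R2 ← R2 + 695/424·R5.
R3 ← R3 + 251/424·R5.
R4 ← R4 + 209/424·R5.
R6 reduces to 0 = 0, so the extra equation is consistent.
Reading off the reduced rows gives x_1 = -2, x_2 = -1, x_3 = -1, x_4 = 4, x_5 = -6.

x_1 = -2, x_2 = -1, x_3 = -1, x_4 = 4, x_5 = -6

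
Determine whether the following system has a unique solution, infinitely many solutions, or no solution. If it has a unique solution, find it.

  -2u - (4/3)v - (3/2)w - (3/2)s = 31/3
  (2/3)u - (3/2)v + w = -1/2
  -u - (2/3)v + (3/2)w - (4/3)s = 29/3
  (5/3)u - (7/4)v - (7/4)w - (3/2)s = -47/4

Row-reduce the augmented matrix:
R1 ← R1 / (-2).
R2 ← R2 − 2/3·R1.
R3 ← R3 + 1·R1.
R4 ← R4 − 5/3·R1.
R2 ← R2 / (-35/18).
R1 ← R1 − 2/3·R2.
R4 ← R4 + 103/36·R2.
R3 ← R3 / (9/4).
R1 ← R1 − 129/140·R3.
R2 ← R2 + 9/35·R3.
R4 ← R4 + 523/140·R3.
R4 ← R4 / (-2255/756).
R1 ← R1 − 103/126·R4.
R2 ← R2 − 4/21·R4.
R3 ← R3 + 7/27·R4.
Reading off the reduced rows gives u = -6, v = -1, w = 2, s = 0.

u = -6, v = -1, w = 2, s = 0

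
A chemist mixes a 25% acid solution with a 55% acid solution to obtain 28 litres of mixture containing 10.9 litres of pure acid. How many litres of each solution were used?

Let a = litres of solution A, b = litres of solution B.
  a + b = 28
  (1/4)a + (11/20)b = 109/10
From equation 1: a = 28 − b.
Substitute into equation 2 and solve: b = 13.
Then a = 15.

litres of solution A: 15, litres of solution B: 13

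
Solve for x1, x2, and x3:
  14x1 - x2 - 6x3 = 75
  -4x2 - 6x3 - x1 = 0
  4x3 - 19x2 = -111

Row-reduce the augmented matrix:
R1 ← R1 / (14).
R2 ← R2 + 1·R1.
R2 ← R2 / (-57/14).
R1 ← R1 + 1/14·R2.
R3 ← R3 + 19·R2.
R3 ← R3 / (34).
R1 ← R1 + 6/19·R3.
R2 ← R2 − 30/19·R3.
Reading off the reduced rows gives x1 = 4, x2 = 5, x3 = -4.

x1 = 4, x2 = 5, x3 = -4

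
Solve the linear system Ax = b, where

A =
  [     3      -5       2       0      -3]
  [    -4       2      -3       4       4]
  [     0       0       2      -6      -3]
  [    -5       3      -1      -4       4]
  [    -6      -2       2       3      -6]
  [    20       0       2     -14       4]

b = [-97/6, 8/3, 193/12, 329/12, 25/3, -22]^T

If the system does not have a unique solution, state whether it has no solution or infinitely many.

x_1 = -11/4, x_2 = 2, x_3 = 2/3, x_4 = -7/3, x_5 = -1/4

Row-reduce the augmented matrix:
R1 ← R1 / (3).
R2 ← R2 + 4·R1.
R4 ← R4 + 5·R1.
R5 ← R5 + 6·R1.
R6 ← R6 − 20·R1.
R2 ← R2 / (-14/3).
R1 ← R1 + 5/3·R2.
R4 ← R4 + 16/3·R2.
R5 ← R5 + 12·R2.
R6 ← R6 − 100/3·R2.
R3 ← R3 / (2).
R1 ← R1 − 11/14·R3.
R2 ← R2 − 1/14·R3.
R4 ← R4 − 19/7·R3.
R5 ← R5 − 48/7·R3.
R6 ← R6 + 96/7·R3.
R4 ← R4 / (-3/7).
R1 ← R1 − 13/14·R4.
R2 ← R2 + 9/14·R4.
R3 ← R3 + 3·R4.
R5 ← R5 − 93/7·R4.
R6 ← R6 + 186/7·R4.
R5 ← R5 / (187/2).
R1 ← R1 − 41/6·R5.
R2 ← R2 + 9/2·R5.
R3 ← R3 + 23·R5.
R4 ← R4 + 43/6·R5.
R6 ← R6 + 187·R5.
R6 reduces to 0 = 0, so the extra equation is consistent.
Reading off the reduced rows gives x_1 = -11/4, x_2 = 2, x_3 = 2/3, x_4 = -7/3, x_5 = -1/4.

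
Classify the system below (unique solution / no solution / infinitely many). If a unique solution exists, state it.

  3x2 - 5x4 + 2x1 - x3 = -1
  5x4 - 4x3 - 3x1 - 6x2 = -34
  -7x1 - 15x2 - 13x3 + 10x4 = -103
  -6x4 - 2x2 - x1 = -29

infinitely many solutions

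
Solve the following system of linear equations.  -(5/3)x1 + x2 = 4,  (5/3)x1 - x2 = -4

Row-reduce:
R1 ← R1 / (-5/3).
R2 ← R2 − 5/3·R1.
Rank is 1 with 2 unknowns, leaving x2 free.

infinitely many solutions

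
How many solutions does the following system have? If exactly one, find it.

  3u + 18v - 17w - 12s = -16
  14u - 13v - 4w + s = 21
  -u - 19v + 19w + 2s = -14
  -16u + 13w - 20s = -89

u = 1, v = 0, w = -1, s = 3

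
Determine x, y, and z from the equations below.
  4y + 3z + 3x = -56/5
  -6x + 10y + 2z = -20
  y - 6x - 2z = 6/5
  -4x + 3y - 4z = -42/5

Row-reduce the augmented matrix:
R1 ← R1 / (3).
R2 ← R2 + 6·R1.
R3 ← R3 + 6·R1.
R4 ← R4 + 4·R1.
R2 ← R2 / (18).
R1 ← R1 − 4/3·R2.
R3 ← R3 − 9·R2.
R4 ← R4 − 25/3·R2.
Swap R3 and R4.
R3 ← R3 / (-100/27).
R1 ← R1 − 11/27·R3.
R2 ← R2 − 4/9·R3.
R4 reduces to 0 = 0, so the extra equation is consistent.
Reading off the reduced rows gives x = -1, y = -14/5, z = 1.

x = -1, y = -14/5, z = 1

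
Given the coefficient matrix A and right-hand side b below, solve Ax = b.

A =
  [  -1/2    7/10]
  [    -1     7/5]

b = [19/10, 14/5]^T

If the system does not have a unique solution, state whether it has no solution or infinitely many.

Row-reduce:
R1 ← R1 / (-1/2).
R2 ← R2 + 1·R1.
Row 2 reduces to 0 = -1, a contradiction. The system is inconsistent.

no solution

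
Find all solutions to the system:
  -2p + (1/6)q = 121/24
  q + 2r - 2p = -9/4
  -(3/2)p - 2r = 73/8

Row-reduce the augmented matrix:
R1 ← R1 / (-2).
R2 ← R2 + 2·R1.
R3 ← R3 + 3/2·R1.
R2 ← R2 / (5/6).
R1 ← R1 + 1/12·R2.
R3 ← R3 + 1/8·R2.
R3 ← R3 / (-17/10).
R1 ← R1 − 1/5·R3.
R2 ← R2 − 12/5·R3.
Reading off the reduced rows gives p = -11/4, q = -11/4, r = -5/2.

p = -11/4, q = -11/4, r = -5/2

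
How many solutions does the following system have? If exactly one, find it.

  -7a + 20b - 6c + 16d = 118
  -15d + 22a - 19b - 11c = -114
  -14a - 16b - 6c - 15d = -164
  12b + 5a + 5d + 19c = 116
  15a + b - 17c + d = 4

Row-reduce the augmented matrix:
R1 ← R1 / (-7).
R2 ← R2 − 22·R1.
R3 ← R3 + 14·R1.
R4 ← R4 − 5·R1.
R5 ← R5 − 15·R1.
R2 ← R2 / (307/7).
R1 ← R1 + 20/7·R2.
R3 ← R3 + 56·R2.
R4 ← R4 − 184/7·R2.
R5 ← R5 − 307/7·R2.
R3 ← R3 / (-9862/307).
R1 ← R1 + 334/307·R3.
R2 ← R2 + 209/307·R3.
R4 ← R4 − 10011/307·R3.
R4 ← R4 / (-66015/9862).
R1 ← R1 − 389/4931·R4.
R2 ← R2 − 8341/9862·R4.
R3 ← R3 − 597/9862·R4.
R5 reduces to 0 = 0, so the extra equation is consistent.
Reading off the reduced rows gives a = 2, b = 4, c = 2, d = 4.

a = 2, b = 4, c = 2, d = 4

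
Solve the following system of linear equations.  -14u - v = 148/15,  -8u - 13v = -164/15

Row-reduce the augmented matrix:
R1 ← R1 / (-14).
R2 ← R2 + 8·R1.
R2 ← R2 / (-87/7).
R1 ← R1 − 1/14·R2.
Reading off the reduced rows gives u = -4/5, v = 4/3.

u = -4/5, v = 4/3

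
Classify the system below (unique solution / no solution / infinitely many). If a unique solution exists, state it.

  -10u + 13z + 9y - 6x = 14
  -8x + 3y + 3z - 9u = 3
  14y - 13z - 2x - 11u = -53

Row-reduce:
R1 ← R1 / (-6).
R2 ← R2 + 8·R1.
R3 ← R3 + 2·R1.
R2 ← R2 / (-9).
R1 ← R1 + 3/2·R2.
R3 ← R3 − 11·R2.
R3 ← R3 / (-941/27).
R1 ← R1 − 2/9·R3.
R2 ← R2 − 43/27·R3.
Rank is 3 with 4 unknowns, leaving u free.

infinitely many solutions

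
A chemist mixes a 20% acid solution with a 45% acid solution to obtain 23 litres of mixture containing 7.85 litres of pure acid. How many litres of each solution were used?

litres of solution A: 10, litres of solution B: 13

Let a = litres of solution A, b = litres of solution B.
  a + b = 23
  (1/5)a + (9/20)b = 157/20
From equation 1: a = 23 − b.
Substitute into equation 2 and solve: b = 13.
Then a = 10.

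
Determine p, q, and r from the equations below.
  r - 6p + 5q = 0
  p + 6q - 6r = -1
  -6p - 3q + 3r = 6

p = -1, q = -1, r = -1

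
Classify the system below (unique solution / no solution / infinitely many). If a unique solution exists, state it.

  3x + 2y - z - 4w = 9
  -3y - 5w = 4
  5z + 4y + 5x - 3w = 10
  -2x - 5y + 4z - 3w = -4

x = 6, y = -3, z = -1, w = 1

Row-reduce the augmented matrix:
R1 ← R1 / (3).
R3 ← R3 − 5·R1.
R4 ← R4 + 2·R1.
R2 ← R2 / (-3).
R1 ← R1 − 2/3·R2.
R3 ← R3 − 2/3·R2.
R4 ← R4 + 11/3·R2.
R3 ← R3 / (20/3).
R1 ← R1 + 1/3·R3.
R4 ← R4 − 10/3·R3.
R4 ← R4 / (-5/6).
R1 ← R1 + 139/60·R4.
R2 ← R2 − 5/3·R4.
R3 ← R3 − 23/60·R4.
Reading off the reduced rows gives x = 6, y = -3, z = -1, w = 1.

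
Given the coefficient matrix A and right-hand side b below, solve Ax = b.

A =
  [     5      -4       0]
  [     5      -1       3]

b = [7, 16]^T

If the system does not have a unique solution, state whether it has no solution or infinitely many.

infinitely many solutions

Row-reduce:
R1 ← R1 / (5).
R2 ← R2 − 5·R1.
R2 ← R2 / (3).
R1 ← R1 + 4/5·R2.
Rank is 2 with 3 unknowns, leaving x_3 free.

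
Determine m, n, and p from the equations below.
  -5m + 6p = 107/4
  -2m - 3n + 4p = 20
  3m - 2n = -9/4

Row-reduce the augmented matrix:
R1 ← R1 / (-5).
R2 ← R2 + 2·R1.
R3 ← R3 − 3·R1.
R2 ← R2 / (-3).
R3 ← R3 + 2·R2.
R3 ← R3 / (38/15).
R1 ← R1 + 6/5·R3.
R2 ← R2 + 8/15·R3.
Reading off the reduced rows gives m = -7/4, n = -3/2, p = 3.

m = -7/4, n = -3/2, p = 3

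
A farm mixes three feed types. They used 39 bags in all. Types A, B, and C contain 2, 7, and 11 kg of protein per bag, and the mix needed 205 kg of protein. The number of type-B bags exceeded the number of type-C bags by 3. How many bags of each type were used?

Let a = type-A bags, b = type-B bags, c = type-C bags.
  a + b + c = 39
  2a + 7b + 11c = 205
  b - c = 3
Row-reduce the augmented matrix:
R2 ← R2 − 2·R1.
R2 ← R2 / (5).
R1 ← R1 − 1·R2.
R3 ← R3 − 1·R2.
R3 ← R3 / (-14/5).
R1 ← R1 + 4/5·R3.
R2 ← R2 − 9/5·R3.
Reading off the reduced rows gives a = 20, b = 11, c = 8.

type-A bags: 20, type-B bags: 11, type-C bags: 8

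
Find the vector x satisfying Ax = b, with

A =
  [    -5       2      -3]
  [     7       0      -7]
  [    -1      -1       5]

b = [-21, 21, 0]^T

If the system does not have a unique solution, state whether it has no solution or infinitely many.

infinitely many solutions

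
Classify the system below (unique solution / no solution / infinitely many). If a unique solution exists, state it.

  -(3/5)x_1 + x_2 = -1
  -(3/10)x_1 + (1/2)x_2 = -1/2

infinitely many solutions

Row-reduce:
R1 ← R1 / (-3/5).
R2 ← R2 + 3/10·R1.
Rank is 1 with 2 unknowns, leaving x_2 free.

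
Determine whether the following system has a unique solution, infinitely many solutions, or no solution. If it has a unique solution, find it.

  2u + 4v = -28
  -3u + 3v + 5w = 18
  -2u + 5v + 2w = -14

u = -2, v = -6, w = 6

Row-reduce the augmented matrix:
R1 ← R1 / (2).
R2 ← R2 + 3·R1.
R3 ← R3 + 2·R1.
R2 ← R2 / (9).
R1 ← R1 − 2·R2.
R3 ← R3 − 9·R2.
R3 ← R3 / (-3).
R1 ← R1 + 10/9·R3.
R2 ← R2 − 5/9·R3.
Reading off the reduced rows gives u = -2, v = -6, w = 6.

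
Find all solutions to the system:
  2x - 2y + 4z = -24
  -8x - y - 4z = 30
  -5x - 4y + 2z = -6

infinitely many solutions

Row-reduce:
R1 ← R1 / (2).
R2 ← R2 + 8·R1.
R3 ← R3 + 5·R1.
R2 ← R2 / (-9).
R1 ← R1 + 1·R2.
R3 ← R3 + 9·R2.
Rank is 2 with 3 unknowns, leaving z free.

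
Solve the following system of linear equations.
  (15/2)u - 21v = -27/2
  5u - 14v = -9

infinitely many solutions

Row-reduce:
R1 ← R1 / (15/2).
R2 ← R2 − 5·R1.
Rank is 1 with 2 unknowns, leaving v free.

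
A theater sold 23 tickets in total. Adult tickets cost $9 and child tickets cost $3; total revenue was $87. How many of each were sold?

Let a = adult tickets, c = child tickets.
  a + c = 23
  9a + 3c = 87
From equation 1: a = 23 − c.
Substitute into equation 2 and solve: c = 20.
Then a = 3.

adult tickets: 3, child tickets: 20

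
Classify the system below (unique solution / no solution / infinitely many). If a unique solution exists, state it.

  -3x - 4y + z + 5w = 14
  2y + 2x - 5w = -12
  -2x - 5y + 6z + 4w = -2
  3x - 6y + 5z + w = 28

x = 5, y = -6, z = -5, w = 2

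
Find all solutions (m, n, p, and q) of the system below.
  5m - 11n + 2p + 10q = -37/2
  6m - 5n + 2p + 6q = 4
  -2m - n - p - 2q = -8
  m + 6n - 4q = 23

Row-reduce:
R1 ← R1 / (5).
R2 ← R2 − 6·R1.
R3 ← R3 + 2·R1.
R4 ← R4 − 1·R1.
R2 ← R2 / (41/5).
R1 ← R1 + 11/5·R2.
R3 ← R3 + 27/5·R2.
R4 ← R4 − 41/5·R2.
R3 ← R3 / (-19/41).
R1 ← R1 − 12/41·R3.
R2 ← R2 + 2/41·R3.
Row 4 reduces to 0 = 1/2, a contradiction. The system is inconsistent.

no solution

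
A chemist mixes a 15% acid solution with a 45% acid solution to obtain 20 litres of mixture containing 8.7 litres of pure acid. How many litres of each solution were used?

Let a = litres of solution A, b = litres of solution B.
  a + b = 20
  (3/20)a + (9/20)b = 87/10
Row-reduce the augmented matrix:
R2 ← R2 − 3/20·R1.
R2 ← R2 / (3/10).
R1 ← R1 − 1·R2.
Reading off the reduced rows gives a = 1, b = 19.

litres of solution A: 1, litres of solution B: 19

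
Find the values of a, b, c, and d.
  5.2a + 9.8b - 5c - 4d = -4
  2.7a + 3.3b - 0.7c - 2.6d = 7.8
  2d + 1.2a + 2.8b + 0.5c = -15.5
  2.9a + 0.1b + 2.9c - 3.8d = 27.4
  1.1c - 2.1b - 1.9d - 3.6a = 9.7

Row-reduce the augmented matrix:
R1 ← R1 / (26/5).
R2 ← R2 − 27/10·R1.
R3 ← R3 − 6/5·R1.
R4 ← R4 − 29/10·R1.
R5 ← R5 + 18/5·R1.
R2 ← R2 / (-93/52).
R1 ← R1 − 49/26·R2.
R3 ← R3 − 7/13·R2.
R4 ← R4 + 279/52·R2.
R5 ← R5 − 609/130·R2.
R3 ← R3 / (2069/930).
R1 ← R1 − 482/465·R3.
R2 ← R2 + 493/465·R3.
R5 ← R5 − 2019/775·R3.
Swap R4 and R5.
R4 ← R4 / (-191959/20690).
R1 ← R1 + 5398/2069·R4.
R2 ← R2 − 3332/2069·R4.
R3 ← R3 − 2572/2069·R4.
R5 reduces to 0 = 0, so the extra equation is consistent.
Reading off the reduced rows gives a = 2, b = -3, c = 1, d = -5.

a = 2, b = -3, c = 1, d = -5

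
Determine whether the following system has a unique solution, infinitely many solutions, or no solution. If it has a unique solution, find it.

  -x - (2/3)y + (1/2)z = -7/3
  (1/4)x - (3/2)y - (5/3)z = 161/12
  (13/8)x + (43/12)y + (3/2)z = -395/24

Row-reduce:
R1 ← R1 / (-1).
R2 ← R2 − 1/4·R1.
R3 ← R3 − 13/8·R1.
R2 ← R2 / (-5/3).
R1 ← R1 − 2/3·R2.
R3 ← R3 − 5/2·R2.
Row 3 reduces to 0 = -1, a contradiction. The system is inconsistent.

no solution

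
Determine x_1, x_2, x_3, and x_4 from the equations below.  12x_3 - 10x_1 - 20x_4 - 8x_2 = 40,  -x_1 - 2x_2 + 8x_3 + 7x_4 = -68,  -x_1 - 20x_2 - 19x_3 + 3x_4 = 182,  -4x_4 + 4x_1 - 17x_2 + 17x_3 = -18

x_1 = 0, x_2 = -4, x_3 = -6, x_4 = -4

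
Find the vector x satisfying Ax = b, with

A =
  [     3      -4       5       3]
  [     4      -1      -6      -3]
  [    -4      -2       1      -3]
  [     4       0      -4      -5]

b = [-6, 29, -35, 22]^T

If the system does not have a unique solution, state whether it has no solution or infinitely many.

Row-reduce the augmented matrix:
R1 ← R1 / (3).
R2 ← R2 − 4·R1.
R3 ← R3 + 4·R1.
R4 ← R4 − 4·R1.
R2 ← R2 / (13/3).
R1 ← R1 + 4/3·R2.
R3 ← R3 + 22/3·R2.
R4 ← R4 − 16/3·R2.
R3 ← R3 / (-179/13).
R1 ← R1 + 29/13·R3.
R2 ← R2 + 38/13·R3.
R4 ← R4 − 64/13·R3.
R4 ← R4 / (-763/179).
R1 ← R1 − 108/179·R4.
R2 ← R2 − 123/179·R4.
R3 ← R3 − 141/179·R4.
Reading off the reduced rows gives x_1 = 5, x_2 = 3, x_3 = -3, x_4 = 2.

x_1 = 5, x_2 = 3, x_3 = -3, x_4 = 2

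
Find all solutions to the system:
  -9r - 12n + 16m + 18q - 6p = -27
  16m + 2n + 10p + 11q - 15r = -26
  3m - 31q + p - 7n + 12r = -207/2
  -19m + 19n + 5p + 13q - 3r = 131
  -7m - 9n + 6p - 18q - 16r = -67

no solution

Row-reduce:
R1 ← R1 / (16).
R2 ← R2 − 16·R1.
R3 ← R3 − 3·R1.
R4 ← R4 + 19·R1.
R5 ← R5 + 7·R1.
R2 ← R2 / (14).
R1 ← R1 + 3/4·R2.
R3 ← R3 + 19/4·R2.
R4 ← R4 − 19/4·R2.
R5 ← R5 + 57/4·R2.
R3 ← R3 / (423/56).
R1 ← R1 − 27/56·R3.
R2 ← R2 − 8/7·R3.
R4 ← R4 + 423/56·R3.
R5 ← R5 − 1101/56·R3.
Swap R4 and R5.
R4 ← R4 / (3685/47).
R1 ← R1 − 291/94·R4.
R2 ← R2 − 1427/282·R4.
R3 ← R3 + 686/141·R4.
Row 5 reduces to 0 = 1/2, a contradiction. The system is inconsistent.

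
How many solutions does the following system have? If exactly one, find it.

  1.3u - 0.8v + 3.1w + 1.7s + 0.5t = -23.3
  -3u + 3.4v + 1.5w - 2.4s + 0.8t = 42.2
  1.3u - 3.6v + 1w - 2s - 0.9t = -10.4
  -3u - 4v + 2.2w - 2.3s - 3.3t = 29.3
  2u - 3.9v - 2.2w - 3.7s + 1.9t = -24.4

Row-reduce the augmented matrix:
R1 ← R1 / (13/10).
R2 ← R2 + 3·R1.
R3 ← R3 − 13/10·R1.
R4 ← R4 + 3·R1.
R5 ← R5 − 2·R1.
R2 ← R2 / (101/65).
R1 ← R1 + 8/13·R2.
R3 ← R3 + 14/5·R2.
R4 ← R4 + 76/13·R2.
R5 ← R5 + 347/130·R2.
R3 ← R3 / (13629/1010).
R1 ← R1 − 587/101·R3.
R2 ← R2 − 1125/202·R3.
R4 ← R4 − 21166/505·R3.
R5 ← R5 − 15951/2020·R3.
R4 ← R4 / (1406663/136290).
R1 ← R1 − 31652/13629·R4.
R2 ← R2 − 12489/9086·R4.
R3 ← R3 + 965/13629·R4.
R5 ← R5 + 285291/90860·R4.
R5 ← R5 / (79491991/28133260).
R1 ← R1 − 782141/1406663·R5.
R2 ← R2 − 1592945/2813326·R5.
R3 ← R3 − 207739/1406663·R5.
R4 ← R4 + 188391/1406663·R5.
Reading off the reduced rows gives u = -6, v = 5, w = 0, s = -5, t = -6.

u = -6, v = 5, w = 0, s = -5, t = -6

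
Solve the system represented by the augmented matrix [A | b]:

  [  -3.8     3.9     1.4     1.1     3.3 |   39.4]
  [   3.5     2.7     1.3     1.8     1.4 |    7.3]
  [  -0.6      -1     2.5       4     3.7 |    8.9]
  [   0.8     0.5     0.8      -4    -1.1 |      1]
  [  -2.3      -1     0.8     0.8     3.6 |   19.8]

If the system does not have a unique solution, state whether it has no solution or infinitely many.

x_1 = -2, x_2 = 4, x_3 = -1, x_4 = -2, x_5 = 6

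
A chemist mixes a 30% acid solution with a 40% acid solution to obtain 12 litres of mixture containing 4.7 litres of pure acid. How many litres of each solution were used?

litres of solution A: 1, litres of solution B: 11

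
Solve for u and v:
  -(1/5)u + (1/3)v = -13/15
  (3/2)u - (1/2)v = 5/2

u = 1, v = -2

Row-reduce the augmented matrix:
R1 ← R1 / (-1/5).
R2 ← R2 − 3/2·R1.
R2 ← R2 / (2).
R1 ← R1 + 5/3·R2.
Reading off the reduced rows gives u = 1, v = -2.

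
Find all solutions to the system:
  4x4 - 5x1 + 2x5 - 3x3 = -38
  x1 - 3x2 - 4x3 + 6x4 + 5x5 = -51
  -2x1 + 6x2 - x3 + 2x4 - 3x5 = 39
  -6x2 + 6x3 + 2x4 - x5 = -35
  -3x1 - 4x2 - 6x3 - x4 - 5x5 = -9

x1 = 4, x2 = 6, x3 = 0, x4 = -2, x5 = -5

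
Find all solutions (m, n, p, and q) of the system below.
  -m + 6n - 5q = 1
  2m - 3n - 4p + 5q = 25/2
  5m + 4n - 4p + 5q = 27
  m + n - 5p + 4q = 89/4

m = -1, n = 5/2, p = -7/4, q = 3

Row-reduce the augmented matrix:
R1 ← R1 / (-1).
R2 ← R2 − 2·R1.
R3 ← R3 − 5·R1.
R4 ← R4 − 1·R1.
R2 ← R2 / (9).
R1 ← R1 + 6·R2.
R3 ← R3 − 34·R2.
R4 ← R4 − 7·R2.
R3 ← R3 / (100/9).
R1 ← R1 + 8/3·R3.
R2 ← R2 + 4/9·R3.
R4 ← R4 + 17/9·R3.
R4 ← R4 / (27/10).
R1 ← R1 − 7/5·R4.
R2 ← R2 + 3/5·R4.
R3 ← R3 + 1/10·R4.
Reading off the reduced rows gives m = -1, n = 5/2, p = -7/4, q = 3.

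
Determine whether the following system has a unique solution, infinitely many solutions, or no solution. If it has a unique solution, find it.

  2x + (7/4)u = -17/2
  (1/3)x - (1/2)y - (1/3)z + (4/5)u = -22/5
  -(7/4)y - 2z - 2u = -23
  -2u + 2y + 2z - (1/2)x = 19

Row-reduce the augmented matrix:
R1 ← R1 / (2).
R2 ← R2 − 1/3·R1.
R4 ← R4 + 1/2·R1.
R2 ← R2 / (-1/2).
R3 ← R3 + 7/4·R2.
R4 ← R4 − 2·R2.
R3 ← R3 / (-5/6).
R2 ← R2 − 2/3·R3.
R4 ← R4 − 2/3·R3.
R4 ← R4 / (-1021/400).
R1 ← R1 − 7/8·R4.
R2 ← R2 + 101/25·R4.
R3 ← R3 − 907/200·R4.
Reading off the reduced rows gives x = -6, y = 4, z = 6, u = 2.

x = -6, y = 4, z = 6, u = 2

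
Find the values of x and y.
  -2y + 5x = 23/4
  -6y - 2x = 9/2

Row-reduce the augmented matrix:
R1 ← R1 / (5).
R2 ← R2 + 2·R1.
R2 ← R2 / (-34/5).
R1 ← R1 + 2/5·R2.
Reading off the reduced rows gives x = 3/4, y = -1.

x = 3/4, y = -1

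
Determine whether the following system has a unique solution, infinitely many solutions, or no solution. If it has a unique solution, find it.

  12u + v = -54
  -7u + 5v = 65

u = -5, v = 6

Row-reduce the augmented matrix:
R1 ← R1 / (12).
R2 ← R2 + 7·R1.
R2 ← R2 / (67/12).
R1 ← R1 − 1/12·R2.
Reading off the reduced rows gives u = -5, v = 6.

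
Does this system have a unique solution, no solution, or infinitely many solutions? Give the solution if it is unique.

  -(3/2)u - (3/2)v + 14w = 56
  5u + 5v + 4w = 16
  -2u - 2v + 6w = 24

infinitely many solutions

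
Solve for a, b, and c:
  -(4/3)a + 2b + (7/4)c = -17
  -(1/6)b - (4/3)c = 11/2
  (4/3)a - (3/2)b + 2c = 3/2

a = 6, b = -1, c = -4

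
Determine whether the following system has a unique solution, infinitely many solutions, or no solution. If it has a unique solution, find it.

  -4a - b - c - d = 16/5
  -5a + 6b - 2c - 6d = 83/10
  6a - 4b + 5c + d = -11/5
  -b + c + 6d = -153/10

Row-reduce the augmented matrix:
R1 ← R1 / (-4).
R2 ← R2 + 5·R1.
R3 ← R3 − 6·R1.
R2 ← R2 / (29/4).
R1 ← R1 − 1/4·R2.
R3 ← R3 + 11/2·R2.
R4 ← R4 + 1·R2.
R3 ← R3 / (85/29).
R1 ← R1 − 8/29·R3.
R2 ← R2 + 3/29·R3.
R4 ← R4 − 26/29·R3.
R4 ← R4 / (33/5).
R1 ← R1 − 4/5·R4.
R2 ← R2 + 4/5·R4.
R3 ← R3 + 7/5·R4.
Reading off the reduced rows gives a = 1/2, b = -6/5, c = -3/2, d = -5/2.

a = 1/2, b = -6/5, c = -3/2, d = -5/2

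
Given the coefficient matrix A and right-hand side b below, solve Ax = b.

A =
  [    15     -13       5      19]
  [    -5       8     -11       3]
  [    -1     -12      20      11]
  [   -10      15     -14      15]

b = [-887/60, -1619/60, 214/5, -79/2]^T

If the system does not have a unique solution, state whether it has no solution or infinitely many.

Row-reduce the augmented matrix:
R1 ← R1 / (15).
R2 ← R2 + 5·R1.
R3 ← R3 + 1·R1.
R4 ← R4 + 10·R1.
R2 ← R2 / (11/3).
R1 ← R1 + 13/15·R2.
R3 ← R3 + 193/15·R2.
R4 ← R4 − 19/3·R2.
R3 ← R3 / (-683/55).
R1 ← R1 + 103/55·R3.
R2 ← R2 + 28/11·R3.
R4 ← R4 − 60/11·R3.
R4 ← R4 / (21391/683).
R1 ← R1 + 2265/683·R4.
R2 ← R2 + 4564/683·R4.
R3 ← R3 + 2476/683·R4.
Reading off the reduced rows gives x_1 = -3/5, x_2 = 1/3, x_3 = 11/4, x_4 = -4/5.

x_1 = -3/5, x_2 = 1/3, x_3 = 11/4, x_4 = -4/5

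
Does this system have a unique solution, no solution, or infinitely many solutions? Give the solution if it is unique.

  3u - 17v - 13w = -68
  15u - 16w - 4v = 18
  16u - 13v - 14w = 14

u = 6, v = 2, w = 4

Row-reduce the augmented matrix:
R1 ← R1 / (3).
R2 ← R2 − 15·R1.
R3 ← R3 − 16·R1.
R2 ← R2 / (81).
R1 ← R1 + 17/3·R2.
R3 ← R3 − 233/3·R2.
R3 ← R3 / (2029/243).
R1 ← R1 + 220/243·R3.
R2 ← R2 − 49/81·R3.
Reading off the reduced rows gives u = 6, v = 2, w = 4.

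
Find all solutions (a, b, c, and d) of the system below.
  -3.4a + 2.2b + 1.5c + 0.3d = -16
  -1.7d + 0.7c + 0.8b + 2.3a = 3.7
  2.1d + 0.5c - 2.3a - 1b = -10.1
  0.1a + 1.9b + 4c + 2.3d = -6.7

a = 5, b = 4, c = -6, d = 4

Row-reduce the augmented matrix:
R1 ← R1 / (-17/5).
R2 ← R2 − 23/10·R1.
R3 ← R3 + 23/10·R1.
R4 ← R4 − 1/10·R1.
R2 ← R2 / (389/170).
R1 ← R1 + 11/17·R2.
R3 ← R3 + 423/170·R2.
R4 ← R4 − 167/85·R2.
R3 ← R3 / (5251/3890).
R1 ← R1 − 17/389·R3.
R2 ← R2 − 583/778·R3.
R4 ← R4 − 20009/7780·R3.
R4 ← R4 / (32361/10502).
R1 ← R1 + 2732/5251·R4.
R2 ← R2 + 4220/5251·R4.
R3 ← R3 − 1047/5251·R4.
Reading off the reduced rows gives a = 5, b = 4, c = -6, d = 4.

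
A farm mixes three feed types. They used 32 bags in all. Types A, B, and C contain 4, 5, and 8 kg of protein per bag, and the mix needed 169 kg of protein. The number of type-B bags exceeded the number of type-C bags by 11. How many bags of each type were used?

type-A bags: 9, type-B bags: 17, type-C bags: 6

Let a = type-A bags, b = type-B bags, c = type-C bags.
  a + b + c = 32
  4a + 5b + 8c = 169
  -c + b = 11
Row-reduce the augmented matrix:
R2 ← R2 − 4·R1.
R1 ← R1 − 1·R2.
R3 ← R3 − 1·R2.
R3 ← R3 / (-5).
R1 ← R1 + 3·R3.
R2 ← R2 − 4·R3.
Reading off the reduced rows gives a = 9, b = 17, c = 6.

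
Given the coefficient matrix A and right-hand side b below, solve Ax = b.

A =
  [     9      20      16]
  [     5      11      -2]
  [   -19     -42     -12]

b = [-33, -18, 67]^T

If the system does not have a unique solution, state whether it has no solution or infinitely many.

no solution

Row-reduce:
R1 ← R1 / (9).
R2 ← R2 − 5·R1.
R3 ← R3 + 19·R1.
R2 ← R2 / (-1/9).
R1 ← R1 − 20/9·R2.
R3 ← R3 − 2/9·R2.
Row 3 reduces to 0 = -2, a contradiction. The system is inconsistent.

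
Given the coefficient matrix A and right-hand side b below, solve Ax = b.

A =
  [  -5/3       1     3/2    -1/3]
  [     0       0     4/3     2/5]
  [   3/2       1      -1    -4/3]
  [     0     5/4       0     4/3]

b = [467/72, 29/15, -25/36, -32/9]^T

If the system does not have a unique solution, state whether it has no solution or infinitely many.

x_1 = -4/3, x_2 = 0, x_3 = 9/4, x_4 = -8/3

Row-reduce the augmented matrix:
R1 ← R1 / (-5/3).
R3 ← R3 − 3/2·R1.
Swap R2 and R3.
R2 ← R2 / (19/10).
R1 ← R1 + 3/5·R2.
R4 ← R4 − 5/4·R2.
R3 ← R3 / (4/3).
R1 ← R1 + 15/19·R3.
R2 ← R2 − 7/38·R3.
R4 ← R4 + 35/152·R3.
R4 ← R4 / (753/304).
R1 ← R1 + 3/38·R4.
R2 ← R2 + 1043/1140·R4.
R3 ← R3 − 3/10·R4.
Reading off the reduced rows gives x_1 = -4/3, x_2 = 0, x_3 = 9/4, x_4 = -8/3.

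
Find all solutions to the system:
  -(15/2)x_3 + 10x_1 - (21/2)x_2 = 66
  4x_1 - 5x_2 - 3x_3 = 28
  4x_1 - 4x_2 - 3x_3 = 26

Row-reduce:
R1 ← R1 / (10).
R2 ← R2 − 4·R1.
R3 ← R3 − 4·R1.
R2 ← R2 / (-4/5).
R1 ← R1 + 21/20·R2.
R3 ← R3 − 1/5·R2.
Rank is 2 with 3 unknowns, leaving x_3 free.

infinitely many solutions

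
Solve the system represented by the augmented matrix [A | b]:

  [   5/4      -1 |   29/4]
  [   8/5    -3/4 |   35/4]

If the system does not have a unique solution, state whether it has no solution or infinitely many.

x_1 = 5, x_2 = -1

From equation 1: x_2 = -29/4 + 5/4·x_1.
Substitute into equation 2 and solve: x_1 = 5.
Then x_2 = -1.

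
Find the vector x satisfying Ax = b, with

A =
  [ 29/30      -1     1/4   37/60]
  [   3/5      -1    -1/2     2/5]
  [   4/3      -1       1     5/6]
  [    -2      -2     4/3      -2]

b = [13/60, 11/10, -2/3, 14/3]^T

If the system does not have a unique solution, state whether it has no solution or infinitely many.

Row-reduce:
R1 ← R1 / (29/30).
R2 ← R2 − 3/5·R1.
R3 ← R3 − 4/3·R1.
R4 ← R4 + 2·R1.
R2 ← R2 / (-11/29).
R1 ← R1 + 30/29·R2.
R3 ← R3 − 11/29·R2.
R4 ← R4 + 118/29·R2.
Swap R3 and R4.
R3 ← R3 / (293/33).
R1 ← R1 − 45/22·R3.
R2 ← R2 − 19/11·R3.
Rank is 3 with 4 unknowns, leaving x_4 free.

infinitely many solutions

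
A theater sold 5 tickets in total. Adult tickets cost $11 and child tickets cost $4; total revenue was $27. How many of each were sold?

adult tickets: 1, child tickets: 4

Let a = adult tickets, c = child tickets.
  a + c = 5
  11a + 4c = 27
Row-reduce the augmented matrix:
R2 ← R2 − 11·R1.
R2 ← R2 / (-7).
R1 ← R1 − 1·R2.
Reading off the reduced rows gives a = 1, c = 4.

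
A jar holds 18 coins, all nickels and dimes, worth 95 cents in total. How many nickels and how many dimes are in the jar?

nickels: 17, dimes: 1

Let n = nickels, d = dimes.
  n + d = 18
  5n + 10d = 95
Row-reduce the augmented matrix:
R2 ← R2 − 5·R1.
R2 ← R2 / (5).
R1 ← R1 − 1·R2.
Reading off the reduced rows gives n = 17, d = 1.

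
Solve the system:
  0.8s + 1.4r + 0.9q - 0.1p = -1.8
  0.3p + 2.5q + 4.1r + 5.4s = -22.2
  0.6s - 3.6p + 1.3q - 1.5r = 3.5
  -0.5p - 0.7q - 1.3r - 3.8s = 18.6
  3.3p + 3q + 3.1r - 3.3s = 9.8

Row-reduce the augmented matrix:
R1 ← R1 / (-1/10).
R2 ← R2 − 3/10·R1.
R3 ← R3 + 18/5·R1.
R4 ← R4 + 1/2·R1.
R5 ← R5 − 33/10·R1.
R2 ← R2 / (26/5).
R1 ← R1 + 9·R2.
R3 ← R3 + 311/10·R2.
R4 ← R4 + 26/5·R2.
R5 ← R5 − 327/10·R2.
R3 ← R3 / (-235/104).
R1 ← R1 − 19/52·R3.
R2 ← R2 − 83/52·R3.
R5 ← R5 + 301/104·R3.
Swap R4 and R5.
R4 ← R4 / (-116517/2350).
R1 ← R1 − 9968/1175·R4.
R2 ← R2 − 17076/1175·R4.
R3 ← R3 + 9594/1175·R4.
R5 reduces to 0 = 0, so the extra equation is consistent.
Reading off the reduced rows gives p = -3, q = -1, r = 2, s = -5.

p = -3, q = -1, r = 2, s = -5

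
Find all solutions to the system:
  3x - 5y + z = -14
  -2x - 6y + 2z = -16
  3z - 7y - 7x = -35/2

no solution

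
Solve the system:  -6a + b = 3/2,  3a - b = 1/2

a = -2/3, b = -5/2

Row-reduce the augmented matrix:
R1 ← R1 / (-6).
R2 ← R2 − 3·R1.
R2 ← R2 / (-1/2).
R1 ← R1 + 1/6·R2.
Reading off the reduced rows gives a = -2/3, b = -5/2.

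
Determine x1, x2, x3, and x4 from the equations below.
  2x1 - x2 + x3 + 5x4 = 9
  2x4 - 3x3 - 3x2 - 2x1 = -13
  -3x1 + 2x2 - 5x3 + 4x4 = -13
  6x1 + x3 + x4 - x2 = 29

x1 = 5, x2 = 1, x3 = 0, x4 = 0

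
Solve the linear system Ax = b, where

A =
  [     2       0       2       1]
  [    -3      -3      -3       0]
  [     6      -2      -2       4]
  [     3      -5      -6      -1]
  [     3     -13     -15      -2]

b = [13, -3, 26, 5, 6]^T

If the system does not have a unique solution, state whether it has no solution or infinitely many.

no solution

Row-reduce:
R1 ← R1 / (2).
R2 ← R2 + 3·R1.
R3 ← R3 − 6·R1.
R4 ← R4 − 3·R1.
R5 ← R5 − 3·R1.
R2 ← R2 / (-3).
R3 ← R3 + 2·R2.
R4 ← R4 + 5·R2.
R5 ← R5 + 13·R2.
R3 ← R3 / (-8).
R1 ← R1 − 1·R3.
R4 ← R4 + 9·R3.
R5 ← R5 + 18·R3.
R4 ← R4 / (-5).
R1 ← R1 − 1/2·R4.
R2 ← R2 + 1/2·R4.
R5 ← R5 + 10·R4.
Row 5 reduces to 0 = -1, a contradiction. The system is inconsistent.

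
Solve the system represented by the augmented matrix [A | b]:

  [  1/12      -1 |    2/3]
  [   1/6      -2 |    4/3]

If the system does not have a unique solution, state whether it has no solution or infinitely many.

infinitely many solutions

Row-reduce:
R1 ← R1 / (1/12).
R2 ← R2 − 1/6·R1.
Rank is 1 with 2 unknowns, leaving x_2 free.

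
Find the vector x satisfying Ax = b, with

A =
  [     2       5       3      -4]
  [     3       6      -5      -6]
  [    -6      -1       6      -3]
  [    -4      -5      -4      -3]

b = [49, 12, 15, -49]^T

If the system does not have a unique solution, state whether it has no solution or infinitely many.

x_1 = 4, x_2 = 3, x_3 = 6, x_4 = -2

Row-reduce the augmented matrix:
R1 ← R1 / (2).
R2 ← R2 − 3·R1.
R3 ← R3 + 6·R1.
R4 ← R4 + 4·R1.
R2 ← R2 / (-3/2).
R1 ← R1 − 5/2·R2.
R3 ← R3 − 14·R2.
R4 ← R4 − 5·R2.
R3 ← R3 / (-221/3).
R1 ← R1 + 43/3·R3.
R2 ← R2 − 19/3·R3.
R4 ← R4 + 89/3·R3.
R4 ← R4 / (-1096/221).
R1 ← R1 − 203/221·R4.
R2 ← R2 + 285/221·R4.
R3 ← R3 − 45/221·R4.
Reading off the reduced rows gives x_1 = 4, x_2 = 3, x_3 = 6, x_4 = -2.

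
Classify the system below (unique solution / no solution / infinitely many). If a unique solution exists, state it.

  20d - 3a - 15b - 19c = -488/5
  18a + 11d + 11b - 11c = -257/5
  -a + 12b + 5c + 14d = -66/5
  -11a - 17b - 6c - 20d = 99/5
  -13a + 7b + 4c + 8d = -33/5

a = 1/5, b = 0, c = 3, d = -2

Row-reduce the augmented matrix:
R1 ← R1 / (-3).
R2 ← R2 − 18·R1.
R3 ← R3 + 1·R1.
R4 ← R4 + 11·R1.
R5 ← R5 + 13·R1.
R2 ← R2 / (-79).
R1 ← R1 − 5·R2.
R3 ← R3 − 17·R2.
R4 ← R4 − 38·R2.
R5 ← R5 − 72·R2.
R3 ← R3 / (-3689/237).
R1 ← R1 + 374/237·R3.
R2 ← R2 − 125/79·R3.
R4 ← R4 − 839/237·R3.
R5 ← R5 + 6539/237·R3.
R4 ← R4 / (-82049/3689).
R1 ← R1 + 429/217·R4.
R2 ← R2 − 7204/3689·R4.
R3 ← R3 + 8419/3689·R4.
R5 ← R5 + 82049/3689·R4.
R5 reduces to 0 = 0, so the extra equation is consistent.
Reading off the reduced rows gives a = 1/5, b = 0, c = 3, d = -2.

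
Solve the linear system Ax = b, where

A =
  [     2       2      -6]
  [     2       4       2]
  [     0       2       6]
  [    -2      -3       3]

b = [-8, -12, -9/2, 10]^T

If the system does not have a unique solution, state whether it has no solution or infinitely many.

Row-reduce:
R1 ← R1 / (2).
R2 ← R2 − 2·R1.
R4 ← R4 + 2·R1.
R2 ← R2 / (2).
R1 ← R1 − 1·R2.
R3 ← R3 − 2·R2.
R4 ← R4 + 1·R2.
R3 ← R3 / (-2).
R1 ← R1 + 7·R3.
R2 ← R2 − 4·R3.
R4 ← R4 − 1·R3.
Row 4 reduces to 0 = -1/4, a contradiction. The system is inconsistent.

no solution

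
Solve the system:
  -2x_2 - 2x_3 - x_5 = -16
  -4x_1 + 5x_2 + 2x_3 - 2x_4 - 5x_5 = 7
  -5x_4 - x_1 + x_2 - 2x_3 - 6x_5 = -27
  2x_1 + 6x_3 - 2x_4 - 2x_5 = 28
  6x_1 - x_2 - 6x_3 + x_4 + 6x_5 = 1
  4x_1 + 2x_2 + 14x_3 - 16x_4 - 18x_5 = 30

Row-reduce the augmented matrix:
Swap R1 and R2.
R1 ← R1 / (-4).
R3 ← R3 + 1·R1.
R4 ← R4 − 2·R1.
R5 ← R5 − 6·R1.
R6 ← R6 − 4·R1.
R2 ← R2 / (-2).
R1 ← R1 + 5/4·R2.
R3 ← R3 + 1/4·R2.
R4 ← R4 − 5/2·R2.
R5 ← R5 − 13/2·R2.
R6 ← R6 − 7·R2.
R3 ← R3 / (-9/4).
R1 ← R1 − 3/4·R3.
R2 ← R2 − 1·R3.
R4 ← R4 − 9/2·R3.
R5 ← R5 + 19/2·R3.
R6 ← R6 − 9·R3.
R4 ← R4 / (-12).
R1 ← R1 + 1·R4.
R2 ← R2 + 2·R4.
R3 ← R3 − 2·R4.
R5 ← R5 − 17·R4.
R6 ← R6 + 36·R4.
R5 ← R5 / (-233/36).
R1 ← R1 − 19/12·R5.
R2 ← R2 − 17/18·R5.
R3 ← R3 + 4/9·R5.
R4 ← R4 − 5/4·R5.
R6 reduces to 0 = 0, so the extra equation is consistent.
Reading off the reduced rows gives x_1 = 6, x_2 = 5, x_3 = 4, x_4 = 6, x_5 = -2.

x_1 = 6, x_2 = 5, x_3 = 4, x_4 = 6, x_5 = -2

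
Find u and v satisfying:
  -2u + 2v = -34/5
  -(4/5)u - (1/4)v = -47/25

u = 13/5, v = -4/5

Row-reduce the augmented matrix:
R1 ← R1 / (-2).
R2 ← R2 + 4/5·R1.
R2 ← R2 / (-21/20).
R1 ← R1 + 1·R2.
Reading off the reduced rows gives u = 13/5, v = -4/5.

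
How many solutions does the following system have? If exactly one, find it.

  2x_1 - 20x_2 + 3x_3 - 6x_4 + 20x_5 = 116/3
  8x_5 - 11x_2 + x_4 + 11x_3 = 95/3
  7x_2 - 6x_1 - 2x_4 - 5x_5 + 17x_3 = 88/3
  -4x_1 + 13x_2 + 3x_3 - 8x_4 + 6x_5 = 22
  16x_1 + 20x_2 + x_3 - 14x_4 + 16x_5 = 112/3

x_1 = 0, x_2 = 0, x_3 = 2, x_4 = -1, x_5 = 4/3

Row-reduce the augmented matrix:
R1 ← R1 / (2).
R3 ← R3 + 6·R1.
R4 ← R4 + 4·R1.
R5 ← R5 − 16·R1.
R2 ← R2 / (-11).
R1 ← R1 + 10·R2.
R3 ← R3 + 53·R2.
R4 ← R4 + 27·R2.
R5 ← R5 − 180·R2.
R3 ← R3 / (-27).
R1 ← R1 + 17/2·R3.
R2 ← R2 + 1·R3.
R4 ← R4 + 18·R3.
R5 ← R5 − 157·R3.
R4 ← R4 / (-65/11).
R1 ← R1 − 773/198·R4.
R2 ← R2 − 82/99·R4.
R3 ← R3 − 91/99·R4.
R5 ← R5 + 9301/99·R4.
R5 ← R5 / (-284593/1755).
R1 ← R1 − 27089/3510·R5.
R2 ← R2 − 1441/1755·R5.
R3 ← R3 − 241/135·R5.
R4 ← R4 + 508/195·R5.
Reading off the reduced rows gives x_1 = 0, x_2 = 0, x_3 = 2, x_4 = -1, x_5 = 4/3.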